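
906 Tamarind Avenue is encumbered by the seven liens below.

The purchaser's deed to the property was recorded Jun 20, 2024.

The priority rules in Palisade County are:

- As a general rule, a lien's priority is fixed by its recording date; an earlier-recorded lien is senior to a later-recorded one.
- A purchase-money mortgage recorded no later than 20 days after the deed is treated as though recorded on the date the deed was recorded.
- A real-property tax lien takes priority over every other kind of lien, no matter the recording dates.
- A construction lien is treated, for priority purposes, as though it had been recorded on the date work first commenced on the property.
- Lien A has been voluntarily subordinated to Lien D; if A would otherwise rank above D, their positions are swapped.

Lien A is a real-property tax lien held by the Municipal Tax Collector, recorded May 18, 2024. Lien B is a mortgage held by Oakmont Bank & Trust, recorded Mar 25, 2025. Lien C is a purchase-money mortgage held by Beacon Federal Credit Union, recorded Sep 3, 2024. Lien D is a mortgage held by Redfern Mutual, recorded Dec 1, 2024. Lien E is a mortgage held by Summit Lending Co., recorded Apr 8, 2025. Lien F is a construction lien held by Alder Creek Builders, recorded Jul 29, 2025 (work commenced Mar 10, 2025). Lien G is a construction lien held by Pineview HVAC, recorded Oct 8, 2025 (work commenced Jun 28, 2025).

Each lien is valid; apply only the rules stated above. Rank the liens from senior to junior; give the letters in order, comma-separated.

First, effective dates: C missed the 20-day window (75 days after the deed), so its recording date stands; F is treated as recorded Mar 10, 2025, the work-commencement date; G is treated as recorded Jun 28, 2025, the work-commencement date.
A is a real-property tax lien, so it outranks all other liens regardless of date.
Among the remaining liens, by effective date: C (Sep 3, 2024), D (Dec 1, 2024), F (Mar 10, 2025), B (Mar 25, 2025), E (Apr 8, 2025), G (Jun 28, 2025).
Because A would otherwise rank above D, the subordination swaps them.

D, C, A, F, B, E, G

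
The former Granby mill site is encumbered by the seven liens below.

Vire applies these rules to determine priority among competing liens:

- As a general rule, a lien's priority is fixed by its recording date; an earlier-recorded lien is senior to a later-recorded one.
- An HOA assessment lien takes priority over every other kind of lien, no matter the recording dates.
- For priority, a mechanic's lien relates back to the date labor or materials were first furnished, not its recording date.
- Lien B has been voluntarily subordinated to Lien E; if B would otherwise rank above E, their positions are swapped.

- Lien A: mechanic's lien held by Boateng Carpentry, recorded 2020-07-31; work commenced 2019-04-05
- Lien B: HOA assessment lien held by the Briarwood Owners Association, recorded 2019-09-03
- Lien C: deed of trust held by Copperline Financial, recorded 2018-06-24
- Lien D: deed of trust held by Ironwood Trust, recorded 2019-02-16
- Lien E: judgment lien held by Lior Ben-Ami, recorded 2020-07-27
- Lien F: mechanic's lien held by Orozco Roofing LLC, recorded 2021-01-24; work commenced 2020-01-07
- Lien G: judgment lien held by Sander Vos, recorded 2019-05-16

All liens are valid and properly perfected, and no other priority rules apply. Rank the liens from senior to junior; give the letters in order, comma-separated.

E, C, D, A, G, F, B

First, effective dates: A is treated as recorded 2019-04-05, the work-commencement date; F is treated as recorded 2020-01-07, the work-commencement date.
B, as an HOA assessment lien, has superpriority and ranks first.
Remaining liens by effective date: C (2018-06-24), D (2019-02-16), A (2019-04-05), G (2019-05-16), F (2020-01-07), E (2020-07-27).
B is senior to E before the subordination, so the two trade places.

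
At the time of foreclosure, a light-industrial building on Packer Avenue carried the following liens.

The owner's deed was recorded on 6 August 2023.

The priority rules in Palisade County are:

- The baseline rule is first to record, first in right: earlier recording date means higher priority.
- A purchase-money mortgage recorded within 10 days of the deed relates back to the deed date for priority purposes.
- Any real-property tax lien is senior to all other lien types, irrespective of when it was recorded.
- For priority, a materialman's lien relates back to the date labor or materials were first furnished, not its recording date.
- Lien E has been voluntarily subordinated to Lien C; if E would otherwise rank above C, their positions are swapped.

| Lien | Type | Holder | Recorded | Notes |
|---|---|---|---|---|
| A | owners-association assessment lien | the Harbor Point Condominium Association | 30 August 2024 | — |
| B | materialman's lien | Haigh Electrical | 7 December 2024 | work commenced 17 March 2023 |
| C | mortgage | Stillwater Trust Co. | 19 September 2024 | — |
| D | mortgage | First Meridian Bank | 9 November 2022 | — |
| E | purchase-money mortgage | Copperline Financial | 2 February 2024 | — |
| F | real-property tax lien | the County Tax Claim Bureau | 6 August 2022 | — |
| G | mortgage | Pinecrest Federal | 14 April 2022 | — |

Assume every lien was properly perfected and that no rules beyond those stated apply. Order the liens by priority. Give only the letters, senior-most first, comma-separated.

Effective dates: B relates back to 17 March 2023 (work commenced); E was recorded 180 days after the deed — beyond 10 days — so no relation-back applies.
F is a real-property tax lien and takes priority over every other lien.
Ordering the rest by effective date: G (14 April 2022), D (9 November 2022), B (17 March 2023), E (2 February 2024), A (30 August 2024), C (19 September 2024).
Because E would otherwise rank above C, the subordination swaps them.

F, G, D, B, C, A, E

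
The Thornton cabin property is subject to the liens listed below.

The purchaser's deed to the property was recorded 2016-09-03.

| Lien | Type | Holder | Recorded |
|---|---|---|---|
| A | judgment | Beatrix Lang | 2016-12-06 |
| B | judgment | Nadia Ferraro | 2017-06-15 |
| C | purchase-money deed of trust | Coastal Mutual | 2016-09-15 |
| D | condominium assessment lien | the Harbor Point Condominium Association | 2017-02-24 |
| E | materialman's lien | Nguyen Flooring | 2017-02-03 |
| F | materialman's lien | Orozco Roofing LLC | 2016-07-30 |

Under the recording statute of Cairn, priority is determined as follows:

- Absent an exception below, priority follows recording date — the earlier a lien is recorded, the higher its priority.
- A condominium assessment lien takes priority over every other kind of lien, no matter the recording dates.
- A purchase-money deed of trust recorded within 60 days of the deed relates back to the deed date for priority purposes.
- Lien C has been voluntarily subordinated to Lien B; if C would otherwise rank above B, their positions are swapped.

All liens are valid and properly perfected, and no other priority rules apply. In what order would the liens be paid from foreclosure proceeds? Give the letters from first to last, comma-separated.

Effective dates after the stated exceptions: C's effective date is the deed date, 2016-09-03.
As a condominium assessment lien, D is senior to every other lien.
Among the remaining liens, by effective date: F (2016-07-30), C (2016-09-03), A (2016-12-06), E (2017-02-03), B (2017-06-15).
The subordination applies — C was senior to B — so C and B swap.

D, F, B, A, E, C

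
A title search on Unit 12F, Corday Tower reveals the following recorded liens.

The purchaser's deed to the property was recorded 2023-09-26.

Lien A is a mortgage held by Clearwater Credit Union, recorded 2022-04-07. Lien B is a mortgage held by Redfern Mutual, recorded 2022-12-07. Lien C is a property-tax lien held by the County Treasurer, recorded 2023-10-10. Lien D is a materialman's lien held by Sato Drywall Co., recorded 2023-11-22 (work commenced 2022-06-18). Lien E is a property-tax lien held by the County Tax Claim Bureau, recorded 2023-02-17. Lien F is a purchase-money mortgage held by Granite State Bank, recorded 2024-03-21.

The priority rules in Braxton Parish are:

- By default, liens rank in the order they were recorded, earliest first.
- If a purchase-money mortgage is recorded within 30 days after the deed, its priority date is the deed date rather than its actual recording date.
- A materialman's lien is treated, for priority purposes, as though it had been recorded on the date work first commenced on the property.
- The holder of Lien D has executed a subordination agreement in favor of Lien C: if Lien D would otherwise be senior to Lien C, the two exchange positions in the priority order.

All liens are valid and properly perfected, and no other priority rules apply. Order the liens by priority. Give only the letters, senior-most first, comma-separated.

A, C, B, E, D, F

Effective dates after the stated exceptions: D is treated as recorded 2022-06-18, the work-commencement date; F was recorded 177 days after the deed, outside the 30-day window, so it keeps its recording date.
Ordering by effective date: A (2022-04-07), D (2022-06-18), B (2022-12-07), E (2023-02-17), C (2023-10-10), F (2024-03-21).
D is senior to C before the subordination, so the two trade places.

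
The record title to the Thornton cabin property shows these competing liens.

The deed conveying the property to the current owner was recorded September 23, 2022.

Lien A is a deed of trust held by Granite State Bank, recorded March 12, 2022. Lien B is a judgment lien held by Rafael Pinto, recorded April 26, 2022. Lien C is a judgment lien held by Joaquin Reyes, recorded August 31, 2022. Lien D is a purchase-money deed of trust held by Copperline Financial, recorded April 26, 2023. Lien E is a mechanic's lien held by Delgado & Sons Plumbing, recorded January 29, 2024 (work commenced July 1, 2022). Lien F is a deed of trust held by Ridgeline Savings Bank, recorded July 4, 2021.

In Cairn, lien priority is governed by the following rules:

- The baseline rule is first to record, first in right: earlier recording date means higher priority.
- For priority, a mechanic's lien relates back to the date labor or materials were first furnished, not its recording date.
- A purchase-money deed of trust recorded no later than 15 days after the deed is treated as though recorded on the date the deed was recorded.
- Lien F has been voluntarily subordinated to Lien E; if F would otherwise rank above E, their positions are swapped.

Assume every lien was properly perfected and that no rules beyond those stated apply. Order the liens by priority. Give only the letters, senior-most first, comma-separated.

E, A, B, F, C, D

Adjusting effective dates: D was recorded 215 days after the deed — beyond 15 days — so no relation-back applies; E's effective date is July 1, 2022, when work began.
By effective date: F (July 4, 2021), A (March 12, 2022), B (April 26, 2022), E (July 1, 2022), C (August 31, 2022), D (April 26, 2023).
The subordination applies — F was senior to E — so F and E swap.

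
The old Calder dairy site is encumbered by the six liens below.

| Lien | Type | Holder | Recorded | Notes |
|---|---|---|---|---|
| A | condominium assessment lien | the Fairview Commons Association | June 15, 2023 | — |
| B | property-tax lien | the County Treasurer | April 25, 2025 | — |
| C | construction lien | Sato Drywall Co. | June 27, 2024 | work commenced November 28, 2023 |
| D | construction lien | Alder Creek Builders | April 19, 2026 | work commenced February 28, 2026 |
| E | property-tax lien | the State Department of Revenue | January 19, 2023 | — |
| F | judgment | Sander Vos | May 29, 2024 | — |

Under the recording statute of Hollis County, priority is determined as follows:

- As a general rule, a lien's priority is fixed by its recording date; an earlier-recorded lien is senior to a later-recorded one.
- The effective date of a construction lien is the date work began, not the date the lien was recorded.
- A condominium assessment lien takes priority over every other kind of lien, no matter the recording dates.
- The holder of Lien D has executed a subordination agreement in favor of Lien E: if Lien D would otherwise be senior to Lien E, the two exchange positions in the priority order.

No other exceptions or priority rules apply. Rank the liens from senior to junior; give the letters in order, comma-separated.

A, E, C, F, B, D

Adjusting effective dates: C relates back to November 28, 2023 (work commenced); D is treated as recorded February 28, 2026, the work-commencement date.
A, as a condominium assessment lien, has superpriority and ranks first.
Ordering the rest by effective date: E (January 19, 2023), C (November 28, 2023), F (May 29, 2024), B (April 25, 2025), D (February 28, 2026).
D is already junior to E, so the subordination agreement changes nothing.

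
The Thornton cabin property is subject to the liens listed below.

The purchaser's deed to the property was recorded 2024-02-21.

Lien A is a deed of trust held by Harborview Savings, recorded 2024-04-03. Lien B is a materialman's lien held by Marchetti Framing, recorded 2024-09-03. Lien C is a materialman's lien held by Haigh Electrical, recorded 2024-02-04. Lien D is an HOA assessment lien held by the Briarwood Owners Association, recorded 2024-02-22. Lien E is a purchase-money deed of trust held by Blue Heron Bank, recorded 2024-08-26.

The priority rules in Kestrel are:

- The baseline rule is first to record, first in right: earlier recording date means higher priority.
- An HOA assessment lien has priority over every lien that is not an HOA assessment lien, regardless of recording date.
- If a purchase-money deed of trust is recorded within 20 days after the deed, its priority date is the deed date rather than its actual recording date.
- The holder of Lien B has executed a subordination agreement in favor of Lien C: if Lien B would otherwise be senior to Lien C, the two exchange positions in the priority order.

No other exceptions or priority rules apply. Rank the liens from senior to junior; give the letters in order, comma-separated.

D, C, A, E, B

First, effective dates: E was recorded 187 days after the deed, outside the 20-day window, so it keeps its recording date.
D is an HOA assessment lien and takes priority over every other lien.
Ordering the rest by effective date: C (2024-02-04), A (2024-04-03), E (2024-08-26), B (2024-09-03).
B already ranks below C; the subordination has no effect.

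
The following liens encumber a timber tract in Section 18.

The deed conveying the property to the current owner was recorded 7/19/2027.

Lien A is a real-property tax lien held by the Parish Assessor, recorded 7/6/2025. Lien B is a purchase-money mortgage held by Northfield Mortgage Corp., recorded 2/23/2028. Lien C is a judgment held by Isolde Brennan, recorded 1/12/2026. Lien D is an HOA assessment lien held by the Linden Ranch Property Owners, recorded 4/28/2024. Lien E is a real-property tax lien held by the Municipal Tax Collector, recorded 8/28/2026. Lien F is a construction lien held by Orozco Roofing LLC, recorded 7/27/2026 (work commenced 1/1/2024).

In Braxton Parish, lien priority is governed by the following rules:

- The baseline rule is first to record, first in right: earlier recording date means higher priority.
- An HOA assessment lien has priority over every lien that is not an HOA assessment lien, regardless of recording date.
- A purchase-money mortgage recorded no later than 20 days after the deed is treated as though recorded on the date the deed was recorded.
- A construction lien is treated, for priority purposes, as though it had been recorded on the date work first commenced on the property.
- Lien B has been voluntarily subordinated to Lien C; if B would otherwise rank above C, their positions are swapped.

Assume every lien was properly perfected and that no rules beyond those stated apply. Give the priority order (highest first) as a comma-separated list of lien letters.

D, F, A, C, E, B

Effective dates after the stated exceptions: B was recorded 219 days after the deed, outside the 20-day window, so it keeps its recording date; F is treated as recorded 1/1/2024, the work-commencement date.
D, as an HOA assessment lien, has superpriority and ranks first.
Remaining liens by effective date: F (1/1/2024), A (7/6/2025), C (1/12/2026), E (8/28/2026), B (2/23/2028).
B is already junior to C, so the subordination agreement changes nothing.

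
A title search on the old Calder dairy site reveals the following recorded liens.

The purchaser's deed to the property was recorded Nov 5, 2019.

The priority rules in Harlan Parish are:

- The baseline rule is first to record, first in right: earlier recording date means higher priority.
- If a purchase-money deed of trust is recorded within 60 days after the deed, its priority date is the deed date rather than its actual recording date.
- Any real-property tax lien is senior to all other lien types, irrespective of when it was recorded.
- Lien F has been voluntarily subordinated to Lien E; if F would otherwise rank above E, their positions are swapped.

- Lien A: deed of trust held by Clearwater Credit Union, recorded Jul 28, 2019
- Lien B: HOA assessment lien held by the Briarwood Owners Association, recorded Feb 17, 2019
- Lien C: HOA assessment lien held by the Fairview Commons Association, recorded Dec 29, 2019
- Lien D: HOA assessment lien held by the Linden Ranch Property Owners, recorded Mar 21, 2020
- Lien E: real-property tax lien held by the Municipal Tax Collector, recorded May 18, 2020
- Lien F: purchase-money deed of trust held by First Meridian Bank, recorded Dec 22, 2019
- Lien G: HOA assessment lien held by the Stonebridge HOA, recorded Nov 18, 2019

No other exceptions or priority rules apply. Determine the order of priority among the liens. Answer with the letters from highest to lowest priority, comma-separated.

E, B, A, F, G, C, D

Adjusting effective dates: F's effective date is the deed date, Nov 5, 2019.
E is a real-property tax lien and takes priority over every other lien.
The other liens, earliest effective date first: B (Feb 17, 2019), A (Jul 28, 2019), F (Nov 5, 2019), G (Nov 18, 2019), C (Dec 29, 2019), D (Mar 21, 2020).
F is already junior to E, so the subordination agreement changes nothing.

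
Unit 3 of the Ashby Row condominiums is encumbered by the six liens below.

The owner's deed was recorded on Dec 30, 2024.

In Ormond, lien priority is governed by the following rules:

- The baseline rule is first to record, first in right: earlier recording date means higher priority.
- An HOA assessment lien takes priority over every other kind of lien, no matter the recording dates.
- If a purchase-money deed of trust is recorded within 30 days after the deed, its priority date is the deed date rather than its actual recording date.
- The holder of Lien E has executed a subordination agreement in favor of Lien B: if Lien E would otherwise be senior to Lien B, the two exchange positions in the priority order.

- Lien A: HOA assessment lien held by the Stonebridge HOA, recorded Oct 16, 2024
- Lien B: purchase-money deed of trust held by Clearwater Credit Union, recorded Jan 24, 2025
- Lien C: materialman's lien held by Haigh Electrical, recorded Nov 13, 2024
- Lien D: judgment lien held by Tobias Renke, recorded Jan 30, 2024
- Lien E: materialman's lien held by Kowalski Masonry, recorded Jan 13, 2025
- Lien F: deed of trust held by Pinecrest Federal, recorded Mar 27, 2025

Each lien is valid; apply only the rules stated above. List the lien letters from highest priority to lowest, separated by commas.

A, D, C, B, E, F

First, effective dates: B relates back to the deed date Dec 30, 2024.
A is an HOA assessment lien and takes priority over every other lien.
The other liens, earliest effective date first: D (Jan 30, 2024), C (Nov 13, 2024), B (Dec 30, 2024), E (Jan 13, 2025), F (Mar 27, 2025).
E is already junior to B, so the subordination agreement changes nothing.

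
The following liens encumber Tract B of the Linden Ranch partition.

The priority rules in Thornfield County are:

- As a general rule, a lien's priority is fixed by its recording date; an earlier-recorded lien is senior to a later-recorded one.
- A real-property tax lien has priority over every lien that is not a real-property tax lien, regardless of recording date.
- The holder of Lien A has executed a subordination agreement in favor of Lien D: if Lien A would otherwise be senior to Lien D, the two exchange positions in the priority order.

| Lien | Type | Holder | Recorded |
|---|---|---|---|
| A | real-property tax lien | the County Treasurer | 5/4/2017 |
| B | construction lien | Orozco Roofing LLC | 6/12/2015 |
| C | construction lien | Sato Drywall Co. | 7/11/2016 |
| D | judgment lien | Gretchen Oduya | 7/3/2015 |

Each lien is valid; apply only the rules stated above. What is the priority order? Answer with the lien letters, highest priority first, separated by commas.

D, B, A, C

A is a real-property tax lien, so it outranks all other liens regardless of date.
Remaining liens by effective date: B (6/12/2015), D (7/3/2015), C (7/11/2016).
Because A would otherwise rank above D, the subordination swaps them.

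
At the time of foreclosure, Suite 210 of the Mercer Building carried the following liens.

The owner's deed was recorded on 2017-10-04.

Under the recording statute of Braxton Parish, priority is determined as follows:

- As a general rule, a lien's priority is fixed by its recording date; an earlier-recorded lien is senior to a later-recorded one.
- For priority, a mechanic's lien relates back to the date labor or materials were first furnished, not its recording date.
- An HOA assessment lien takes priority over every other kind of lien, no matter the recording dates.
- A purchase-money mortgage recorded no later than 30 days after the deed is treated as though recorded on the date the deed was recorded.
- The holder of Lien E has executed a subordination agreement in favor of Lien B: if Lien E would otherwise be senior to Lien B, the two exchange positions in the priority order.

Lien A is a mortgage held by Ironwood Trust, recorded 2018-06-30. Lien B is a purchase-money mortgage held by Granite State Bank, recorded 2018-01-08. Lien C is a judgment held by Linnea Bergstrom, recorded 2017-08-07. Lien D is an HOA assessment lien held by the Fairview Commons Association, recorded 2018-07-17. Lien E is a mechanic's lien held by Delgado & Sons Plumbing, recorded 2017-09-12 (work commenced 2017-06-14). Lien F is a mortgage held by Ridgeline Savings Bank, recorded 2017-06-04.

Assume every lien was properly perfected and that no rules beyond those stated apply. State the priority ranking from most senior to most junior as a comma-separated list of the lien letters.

Effective dates: B missed the 30-day window (96 days after the deed), so its recording date stands; E's effective date is 2017-06-14, when work began.
D is an HOA assessment lien, so it outranks all other liens regardless of date.
Ordering the rest by effective date: F (2017-06-04), E (2017-06-14), C (2017-08-07), B (2018-01-08), A (2018-06-30).
E is senior to B before the subordination, so the two trade places.

D, F, B, C, E, A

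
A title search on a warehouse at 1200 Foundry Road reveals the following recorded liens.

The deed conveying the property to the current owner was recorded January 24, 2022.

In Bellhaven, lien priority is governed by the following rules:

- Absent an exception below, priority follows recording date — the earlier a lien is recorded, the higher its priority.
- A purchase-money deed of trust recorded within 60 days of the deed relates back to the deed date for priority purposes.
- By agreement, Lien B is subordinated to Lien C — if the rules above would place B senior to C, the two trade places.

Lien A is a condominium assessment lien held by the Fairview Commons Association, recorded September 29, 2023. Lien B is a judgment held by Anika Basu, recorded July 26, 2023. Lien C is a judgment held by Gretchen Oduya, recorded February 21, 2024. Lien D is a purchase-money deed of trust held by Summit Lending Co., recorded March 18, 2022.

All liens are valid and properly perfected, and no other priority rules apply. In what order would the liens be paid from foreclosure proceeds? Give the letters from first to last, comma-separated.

Adjusting effective dates: D relates back to the deed date January 24, 2022.
Ordering by effective date: D (January 24, 2022), B (July 26, 2023), A (September 29, 2023), C (February 21, 2024).
The subordination applies — B was senior to C — so B and C swap.

D, C, A, B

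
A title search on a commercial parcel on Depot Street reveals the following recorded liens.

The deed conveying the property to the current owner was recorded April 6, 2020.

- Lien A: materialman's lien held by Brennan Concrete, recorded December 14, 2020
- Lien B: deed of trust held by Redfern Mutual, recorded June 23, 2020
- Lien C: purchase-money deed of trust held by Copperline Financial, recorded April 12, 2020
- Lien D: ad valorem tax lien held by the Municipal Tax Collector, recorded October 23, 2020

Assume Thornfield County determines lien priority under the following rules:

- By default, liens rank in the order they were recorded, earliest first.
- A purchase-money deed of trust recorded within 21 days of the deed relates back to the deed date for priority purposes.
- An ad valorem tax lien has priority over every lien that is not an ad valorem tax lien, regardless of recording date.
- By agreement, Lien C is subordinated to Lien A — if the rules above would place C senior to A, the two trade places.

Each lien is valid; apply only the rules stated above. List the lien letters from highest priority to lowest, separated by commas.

Effective dates: C's effective date is the deed date, April 6, 2020.
D, as an ad valorem tax lien, has superpriority and ranks first.
Remaining liens by effective date: C (April 6, 2020), B (June 23, 2020), A (December 14, 2020).
The subordination applies — C was senior to A — so C and A swap.

D, A, B, C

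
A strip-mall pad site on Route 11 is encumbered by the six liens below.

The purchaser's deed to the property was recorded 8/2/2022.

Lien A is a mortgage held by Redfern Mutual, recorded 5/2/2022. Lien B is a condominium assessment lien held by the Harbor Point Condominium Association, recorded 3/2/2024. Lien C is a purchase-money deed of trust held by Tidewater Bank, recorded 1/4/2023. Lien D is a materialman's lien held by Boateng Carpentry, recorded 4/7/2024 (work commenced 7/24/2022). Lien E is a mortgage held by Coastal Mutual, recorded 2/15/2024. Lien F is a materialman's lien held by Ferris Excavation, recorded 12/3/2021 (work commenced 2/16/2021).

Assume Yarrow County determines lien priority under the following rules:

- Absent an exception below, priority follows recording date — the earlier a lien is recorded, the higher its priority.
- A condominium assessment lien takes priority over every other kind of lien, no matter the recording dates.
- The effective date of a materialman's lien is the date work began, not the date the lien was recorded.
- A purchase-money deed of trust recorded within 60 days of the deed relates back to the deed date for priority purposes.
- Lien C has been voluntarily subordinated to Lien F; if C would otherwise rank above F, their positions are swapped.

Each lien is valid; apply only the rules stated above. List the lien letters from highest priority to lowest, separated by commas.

Effective dates after the stated exceptions: C missed the 60-day window (155 days after the deed), so its recording date stands; D relates back to 7/24/2022 (work commenced); F relates back to 2/16/2021 (work commenced).
B is a condominium assessment lien, so it outranks all other liens regardless of date.
Remaining liens by effective date: F (2/16/2021), A (5/2/2022), D (7/24/2022), C (1/4/2023), E (2/15/2024).
C already ranks below F; the subordination has no effect.

B, F, A, D, C, E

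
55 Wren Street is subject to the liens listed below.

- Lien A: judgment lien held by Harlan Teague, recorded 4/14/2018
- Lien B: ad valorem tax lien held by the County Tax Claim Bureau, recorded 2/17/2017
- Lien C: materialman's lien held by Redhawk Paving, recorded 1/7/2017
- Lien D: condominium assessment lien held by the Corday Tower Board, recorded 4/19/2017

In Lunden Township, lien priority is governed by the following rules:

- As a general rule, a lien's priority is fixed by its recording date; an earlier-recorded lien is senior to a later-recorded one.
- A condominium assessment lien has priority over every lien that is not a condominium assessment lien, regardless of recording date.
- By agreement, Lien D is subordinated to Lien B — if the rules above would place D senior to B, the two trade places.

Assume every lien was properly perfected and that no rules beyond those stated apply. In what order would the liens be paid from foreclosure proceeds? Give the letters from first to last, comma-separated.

B, C, D, A

As a condominium assessment lien, D is senior to every other lien.
The other liens, earliest effective date first: C (1/7/2017), B (2/17/2017), A (4/14/2018).
D is senior to B before the subordination, so the two trade places.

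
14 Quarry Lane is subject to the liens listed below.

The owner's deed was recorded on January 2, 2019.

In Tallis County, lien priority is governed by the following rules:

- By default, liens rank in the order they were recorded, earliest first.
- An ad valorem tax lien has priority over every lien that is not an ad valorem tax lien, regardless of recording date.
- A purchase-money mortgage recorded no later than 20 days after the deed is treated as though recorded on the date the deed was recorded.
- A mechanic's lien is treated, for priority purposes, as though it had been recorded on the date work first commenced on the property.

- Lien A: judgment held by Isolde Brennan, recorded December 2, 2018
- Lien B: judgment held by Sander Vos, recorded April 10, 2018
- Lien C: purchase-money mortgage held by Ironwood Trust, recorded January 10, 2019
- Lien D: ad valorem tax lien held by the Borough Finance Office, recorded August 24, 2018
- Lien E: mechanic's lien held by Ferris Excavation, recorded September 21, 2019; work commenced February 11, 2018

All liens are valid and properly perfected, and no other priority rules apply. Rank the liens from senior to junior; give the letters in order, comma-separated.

First, effective dates: C's effective date is the deed date, January 2, 2019; E relates back to February 11, 2018 (work commenced).
D is an ad valorem tax lien, so it outranks all other liens regardless of date.
Ordering the rest by effective date: E (February 11, 2018), B (April 10, 2018), A (December 2, 2018), C (January 2, 2019).

D, E, B, A, C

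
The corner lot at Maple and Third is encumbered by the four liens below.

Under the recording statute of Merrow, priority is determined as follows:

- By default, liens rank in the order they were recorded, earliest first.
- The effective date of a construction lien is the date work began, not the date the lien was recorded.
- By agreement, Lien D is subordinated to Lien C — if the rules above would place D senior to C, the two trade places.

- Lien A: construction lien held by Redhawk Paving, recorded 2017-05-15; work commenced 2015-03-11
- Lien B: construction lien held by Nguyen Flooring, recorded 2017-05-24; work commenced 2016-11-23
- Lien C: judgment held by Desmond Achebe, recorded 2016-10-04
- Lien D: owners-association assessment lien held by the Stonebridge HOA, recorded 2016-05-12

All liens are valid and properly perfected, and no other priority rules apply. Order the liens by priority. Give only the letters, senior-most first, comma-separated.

A, C, D, B

Adjusting effective dates: A's effective date is 2015-03-11, when work began; B relates back to 2016-11-23 (work commenced).
Sorted by effective date: A (2015-03-11), D (2016-05-12), C (2016-10-04), B (2016-11-23).
D is senior to C before the subordination, so the two trade places.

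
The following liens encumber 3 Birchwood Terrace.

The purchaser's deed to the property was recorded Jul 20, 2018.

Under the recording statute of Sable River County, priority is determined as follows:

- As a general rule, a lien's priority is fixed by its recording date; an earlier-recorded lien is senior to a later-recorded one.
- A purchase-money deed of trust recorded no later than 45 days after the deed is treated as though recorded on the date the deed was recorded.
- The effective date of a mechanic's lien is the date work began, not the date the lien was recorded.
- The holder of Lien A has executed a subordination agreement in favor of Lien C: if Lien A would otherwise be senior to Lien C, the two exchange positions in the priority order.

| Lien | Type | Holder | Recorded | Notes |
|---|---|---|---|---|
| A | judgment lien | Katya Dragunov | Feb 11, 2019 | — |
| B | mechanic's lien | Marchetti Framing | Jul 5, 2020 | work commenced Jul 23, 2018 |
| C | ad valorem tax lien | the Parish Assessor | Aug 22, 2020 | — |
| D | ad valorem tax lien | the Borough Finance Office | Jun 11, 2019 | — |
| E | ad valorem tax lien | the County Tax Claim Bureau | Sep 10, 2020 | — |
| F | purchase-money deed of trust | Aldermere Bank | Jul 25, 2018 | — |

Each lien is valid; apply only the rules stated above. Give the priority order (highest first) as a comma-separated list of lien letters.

F, B, C, D, A, E

Effective dates: B relates back to Jul 23, 2018 (work commenced); F's effective date is the deed date, Jul 20, 2018.
Sorted by effective date: F (Jul 20, 2018), B (Jul 23, 2018), A (Feb 11, 2019), D (Jun 11, 2019), C (Aug 22, 2020), E (Sep 10, 2020).
A is senior to C before the subordination, so the two trade places.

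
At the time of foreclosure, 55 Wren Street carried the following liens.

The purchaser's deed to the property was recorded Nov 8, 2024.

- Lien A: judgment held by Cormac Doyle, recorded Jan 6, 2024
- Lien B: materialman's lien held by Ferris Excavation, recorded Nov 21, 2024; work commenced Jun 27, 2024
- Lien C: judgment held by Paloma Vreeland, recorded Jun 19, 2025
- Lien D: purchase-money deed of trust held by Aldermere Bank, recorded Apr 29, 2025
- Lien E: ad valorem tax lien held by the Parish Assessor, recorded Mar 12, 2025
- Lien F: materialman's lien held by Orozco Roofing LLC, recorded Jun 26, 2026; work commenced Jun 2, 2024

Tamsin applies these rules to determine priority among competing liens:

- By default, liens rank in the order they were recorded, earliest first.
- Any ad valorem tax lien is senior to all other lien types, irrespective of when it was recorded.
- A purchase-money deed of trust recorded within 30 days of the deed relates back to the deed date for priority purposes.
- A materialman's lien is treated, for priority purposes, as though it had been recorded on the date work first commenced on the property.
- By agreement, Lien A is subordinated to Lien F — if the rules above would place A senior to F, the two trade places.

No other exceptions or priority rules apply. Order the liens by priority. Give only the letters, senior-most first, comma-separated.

Effective dates after the stated exceptions: B's effective date is Jun 27, 2024, when work began; D missed the 30-day window (172 days after the deed), so its recording date stands; F relates back to Jun 2, 2024 (work commenced).
As an ad valorem tax lien, E is senior to every other lien.
Ordering the rest by effective date: A (Jan 6, 2024), F (Jun 2, 2024), B (Jun 27, 2024), D (Apr 29, 2025), C (Jun 19, 2025).
Because A would otherwise rank above F, the subordination swaps them.

E, F, A, B, D, C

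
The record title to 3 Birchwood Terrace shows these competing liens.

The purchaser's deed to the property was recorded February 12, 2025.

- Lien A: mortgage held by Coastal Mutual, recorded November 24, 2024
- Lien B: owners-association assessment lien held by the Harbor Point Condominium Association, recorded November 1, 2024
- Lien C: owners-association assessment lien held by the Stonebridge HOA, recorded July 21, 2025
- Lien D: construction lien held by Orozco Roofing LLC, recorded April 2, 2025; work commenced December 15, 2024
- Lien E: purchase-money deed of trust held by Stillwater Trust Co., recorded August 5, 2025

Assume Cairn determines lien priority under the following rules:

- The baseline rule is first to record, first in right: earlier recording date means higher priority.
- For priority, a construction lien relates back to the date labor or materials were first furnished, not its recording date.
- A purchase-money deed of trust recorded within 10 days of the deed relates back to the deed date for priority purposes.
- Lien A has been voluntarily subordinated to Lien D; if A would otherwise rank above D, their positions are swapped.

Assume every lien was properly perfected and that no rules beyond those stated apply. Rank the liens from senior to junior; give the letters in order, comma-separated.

Effective dates: D is treated as recorded December 15, 2024, the work-commencement date; E missed the 10-day window (174 days after the deed), so its recording date stands.
By effective date: B (November 1, 2024), A (November 24, 2024), D (December 15, 2024), C (July 21, 2025), E (August 5, 2025).
The subordination applies — A was senior to D — so A and D swap.

B, D, A, C, E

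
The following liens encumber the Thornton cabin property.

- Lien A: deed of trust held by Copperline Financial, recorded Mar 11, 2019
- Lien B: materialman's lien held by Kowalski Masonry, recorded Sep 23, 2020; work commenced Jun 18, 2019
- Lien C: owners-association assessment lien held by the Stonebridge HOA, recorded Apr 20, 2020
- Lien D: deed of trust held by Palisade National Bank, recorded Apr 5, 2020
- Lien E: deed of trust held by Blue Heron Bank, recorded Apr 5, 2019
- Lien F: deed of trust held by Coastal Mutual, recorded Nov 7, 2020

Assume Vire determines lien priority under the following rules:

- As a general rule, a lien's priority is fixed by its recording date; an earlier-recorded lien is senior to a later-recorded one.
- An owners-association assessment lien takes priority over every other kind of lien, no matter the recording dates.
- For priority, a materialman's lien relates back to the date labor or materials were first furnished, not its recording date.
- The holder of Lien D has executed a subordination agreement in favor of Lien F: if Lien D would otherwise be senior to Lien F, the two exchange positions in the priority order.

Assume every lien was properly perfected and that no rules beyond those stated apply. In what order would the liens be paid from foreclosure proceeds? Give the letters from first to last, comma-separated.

Adjusting effective dates: B is treated as recorded Jun 18, 2019, the work-commencement date.
C is an owners-association assessment lien, so it outranks all other liens regardless of date.
Remaining liens by effective date: A (Mar 11, 2019), E (Apr 5, 2019), B (Jun 18, 2019), D (Apr 5, 2020), F (Nov 7, 2020).
D is senior to F before the subordination, so the two trade places.

C, A, E, B, F, D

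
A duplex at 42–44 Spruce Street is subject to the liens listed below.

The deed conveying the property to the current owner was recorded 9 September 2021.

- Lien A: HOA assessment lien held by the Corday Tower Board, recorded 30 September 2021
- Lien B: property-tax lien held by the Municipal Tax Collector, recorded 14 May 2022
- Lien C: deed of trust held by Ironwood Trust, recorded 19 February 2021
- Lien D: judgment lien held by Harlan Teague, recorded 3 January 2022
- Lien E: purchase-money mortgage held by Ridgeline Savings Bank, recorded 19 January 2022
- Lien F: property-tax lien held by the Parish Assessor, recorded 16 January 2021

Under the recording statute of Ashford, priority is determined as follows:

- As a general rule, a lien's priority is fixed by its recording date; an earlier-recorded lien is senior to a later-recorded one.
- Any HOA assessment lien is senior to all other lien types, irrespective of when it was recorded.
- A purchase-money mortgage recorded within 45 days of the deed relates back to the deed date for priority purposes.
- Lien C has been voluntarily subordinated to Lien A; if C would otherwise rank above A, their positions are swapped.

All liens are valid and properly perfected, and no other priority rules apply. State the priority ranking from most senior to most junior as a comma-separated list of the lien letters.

Adjusting effective dates: E was recorded 132 days after the deed, outside the 45-day window, so it keeps its recording date.
A is an HOA assessment lien and takes priority over every other lien.
The other liens, earliest effective date first: F (16 January 2021), C (19 February 2021), D (3 January 2022), E (19 January 2022), B (14 May 2022).
C already ranks below A; the subordination has no effect.

A, F, C, D, E, B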